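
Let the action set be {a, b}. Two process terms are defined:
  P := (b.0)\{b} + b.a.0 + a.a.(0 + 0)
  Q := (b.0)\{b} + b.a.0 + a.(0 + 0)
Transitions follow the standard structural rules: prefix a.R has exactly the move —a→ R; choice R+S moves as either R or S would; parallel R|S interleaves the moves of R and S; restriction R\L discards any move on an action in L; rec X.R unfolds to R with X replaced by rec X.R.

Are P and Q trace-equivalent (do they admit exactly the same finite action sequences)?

P's transition system — 5 states:
  u0 = (b.0)\{b} + b.a.0 + a.a.(0 + 0) :: --a--▸ u1, --b--▸ u2
  u1 = a.(0 + 0) :: --a--▸ u3
  u2 = a.0 :: --a--▸ u4
  u3 = 0 + 0 :: deadlocked
  u4 = 0 :: deadlocked
Q's transition system — 4 states:
  v0 = (b.0)\{b} + b.a.0 + a.(0 + 0) :: --a--▸ v1, --b--▸ v2
  v1 = 0 + 0 :: deadlocked
  v2 = a.0 :: --a--▸ v3
  v3 = 0 :: deadlocked
Trace ⟨aa⟩ through P, begin at {u0}:
  step 1 (a): {u1}
  step 2 (a): {u3}
  P completes σ.
Trace ⟨aa⟩ through Q, begin at {v0}:
  step 1 (a): {v1}
  step 2 (a): no successor for Q

traces(P) ≠ traces(Q) — witness ⟨aa⟩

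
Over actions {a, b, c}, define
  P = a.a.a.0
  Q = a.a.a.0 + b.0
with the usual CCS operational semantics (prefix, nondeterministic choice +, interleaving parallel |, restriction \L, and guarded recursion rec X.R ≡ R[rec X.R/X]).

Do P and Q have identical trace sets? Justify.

Reachable graph of P (4 states):
  u0 = a.a.a.0 :: --a--▸ u1
  u1 = a.a.0 :: --a--▸ u2
  u2 = a.0 :: --a--▸ u3
  u3 = 0 :: deadlocked
Reachable graph of Q (4 states):
  v0 = a.a.a.0 + b.0 :: --a--▸ v1, --b--▸ v2
  v1 = a.a.0 :: --a--▸ v3
  v2 = 0 :: deadlocked
  v3 = a.0 :: --a--▸ v2
Run σ = ⟨b⟩ on Q: start {v0}
  step 1 (b): {v2}
  Q completes σ.
Run σ = ⟨b⟩ on P: start {u0}
  step 1 (b): ∅  — P cannot continue

traces(P) ≠ traces(Q) — witness ⟨b⟩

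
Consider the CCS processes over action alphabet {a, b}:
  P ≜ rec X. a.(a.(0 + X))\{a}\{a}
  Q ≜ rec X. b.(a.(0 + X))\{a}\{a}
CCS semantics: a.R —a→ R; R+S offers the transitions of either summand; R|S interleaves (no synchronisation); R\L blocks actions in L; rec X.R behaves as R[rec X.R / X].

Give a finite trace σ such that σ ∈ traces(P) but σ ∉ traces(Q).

a

P's transition system — 2 states:
  s0 = rec X. a.(a.(0 + X))\{a}\{a} → —a→ s1
  s1 = (a.(0 + (rec X. a.(a.(0 + X))\{a}\{a})))\{a}\{a} → stopped
Q's transition system — 2 states:
  t0 = rec X. b.(a.(0 + X))\{a}\{a} → —b→ t1
  t1 = (a.(0 + (rec X. b.(a.(0 + X))\{a}\{a})))\{a}\{a} → stopped
Executing a from P (initial set {s0}):
  step 1 (a): {s1}
  ✓ P
Executing a from Q (initial set {t0}):
  step 1 (a): ∅ (Q stuck)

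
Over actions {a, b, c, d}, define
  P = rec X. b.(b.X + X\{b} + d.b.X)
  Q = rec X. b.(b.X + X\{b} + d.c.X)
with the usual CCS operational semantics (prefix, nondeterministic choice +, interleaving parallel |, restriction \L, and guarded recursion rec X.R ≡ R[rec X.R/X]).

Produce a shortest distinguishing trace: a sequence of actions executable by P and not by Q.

P's transition system — 3 states:
  s0 = rec X. b.(b.X + X\{b} + d.b.X) → --b--▸ s1
  s1 = b.(rec X. b.(b.X + X\{b} + d.b.X)) + (rec X. b.(b.X + X\{b} + d.b.X))\{b} + d.b.(rec X. b.(b.X + X\{b} + d.b.X)) → --b--▸ s0, --d--▸ s2
  s2 = b.(rec X. b.(b.X + X\{b} + d.b.X)) → --b--▸ s0
Q's transition system — 3 states:
  t0 = rec X. b.(b.X + X\{b} + d.c.X) → --b--▸ t1
  t1 = b.(rec X. b.(b.X + X\{b} + d.c.X)) + (rec X. b.(b.X + X\{b} + d.c.X))\{b} + d.c.(rec X. b.(b.X + X\{b} + d.c.X)) → --b--▸ t0, --d--▸ t2
  t2 = c.(rec X. b.(b.X + X\{b} + d.c.X)) → --c--▸ t0
Executing bdb from P (initial set {s0}):
  after b @ step 1: {s1}
  after d @ step 2: {s2}
  after b @ step 3: {s0}
  P completes σ.
Executing bdb from Q (initial set {t0}):
  after b @ step 1: {t1}
  after d @ step 2: {t2}
  after b @ step 3: no successor for Q

bdb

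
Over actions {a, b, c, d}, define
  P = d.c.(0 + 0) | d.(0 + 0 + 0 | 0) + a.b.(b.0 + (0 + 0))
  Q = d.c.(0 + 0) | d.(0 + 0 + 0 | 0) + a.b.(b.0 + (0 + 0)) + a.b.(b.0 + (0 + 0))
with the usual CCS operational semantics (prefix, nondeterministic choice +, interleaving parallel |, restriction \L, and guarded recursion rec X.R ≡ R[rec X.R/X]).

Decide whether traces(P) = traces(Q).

Reachable graph of P (9 states):
  u0 = d.c.(0 + 0) | d.(0 + 0 + 0 | 0) + a.b.(b.0 + (0 + 0)) ⊢ ··a··> u1, ··d··> u2, ··d··> u3
  u1 = b.(b.0 + (0 + 0)) ⊢ ··b··> u4
  u2 = c.(0 + 0) | d.(0 + 0 + 0 | 0) ⊢ ··c··> u5, ··d··> u6
  u3 = d.c.(0 + 0) | (0 + 0 + 0 | 0) ⊢ ··d··> u6
  u4 = b.0 + (0 + 0) ⊢ ··b··> u7
  u5 = (0 + 0) | d.(0 + 0 + 0 | 0) ⊢ ··d··> u8
  u6 = c.(0 + 0) | (0 + 0 + 0 | 0) ⊢ ··c··> u8
  u7 = 0 ⊢ ·
  u8 = (0 + 0) | (0 + 0 + 0 | 0) ⊢ ·
Reachable graph of Q (9 states):
  v0 = d.c.(0 + 0) | d.(0 + 0 + 0 | 0) + a.b.(b.0 + (0 + 0)) + a.b.(b.0 + (0 + 0)) ⊢ ··a··> v1, ··d··> v2, ··d··> v3
  v1 = b.(b.0 + (0 + 0)) ⊢ ··b··> v4
  v2 = c.(0 + 0) | d.(0 + 0 + 0 | 0) ⊢ ··c··> v5, ··d··> v6
  v3 = d.c.(0 + 0) | (0 + 0 + 0 | 0) ⊢ ··d··> v6
  v4 = b.0 + (0 + 0) ⊢ ··b··> v7
  v5 = (0 + 0) | d.(0 + 0 + 0 | 0) ⊢ ··d··> v8
  v6 = c.(0 + 0) | (0 + 0 + 0 | 0) ⊢ ··c··> v8
  v7 = 0 ⊢ ·
  v8 = (0 + 0) | (0 + 0 + 0 | 0) ⊢ ·
Partition-refinement fixed point:
  B0 = {u0, v0}
  B1 = {u1, v1}
  B2 = {u4, v4}
  B3 = {u7, u8, v7, v8}
  B4 = {u2, v2}
  B5 = {u6, v6}
  B6 = {u5, v5}
  B7 = {u3, v3}
u0 ∈ B0, v0 ∈ B0 → same block
Bisimilar ⇒ trace-equivalent.

traces(P) = traces(Q)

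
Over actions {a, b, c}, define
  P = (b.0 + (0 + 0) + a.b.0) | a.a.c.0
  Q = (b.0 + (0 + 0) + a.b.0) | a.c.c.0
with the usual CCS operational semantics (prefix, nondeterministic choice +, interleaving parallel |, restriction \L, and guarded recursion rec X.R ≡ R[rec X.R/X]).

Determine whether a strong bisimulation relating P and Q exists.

LTS(P): 12 reachable states
  s0 = (b.0 + (0 + 0) + a.b.0) | a.a.c.0 | ··a··> s1, ··a··> s2, ··b··> s3
  s1 = (b.0 + (0 + 0) + a.b.0) | a.c.0 | ··a··> s4, ··a··> s5, ··b··> s6
  s2 = b.0 | a.a.c.0 | ··a··> s5, ··b··> s3
  s3 = 0 | a.a.c.0 | ··a··> s6
  s4 = (b.0 + (0 + 0) + a.b.0) | c.0 | ··a··> s7, ··b··> s8, ··c··> s9
  s5 = b.0 | a.c.0 | ··a··> s7, ··b··> s6
  s6 = 0 | a.c.0 | ··a··> s8
  s7 = b.0 | c.0 | ··b··> s8, ··c··> s10
  s8 = 0 | c.0 | ··c··> s11
  s9 = (b.0 + (0 + 0) + a.b.0) | 0 | ··a··> s10, ··b··> s11
  s10 = b.0 | 0 | ··b··> s11
  s11 = 0 | 0 | deadlocked
LTS(Q): 12 reachable states
  t0 = (b.0 + (0 + 0) + a.b.0) | a.c.c.0 | ··a··> t1, ··a··> t2, ··b··> t3
  t1 = (b.0 + (0 + 0) + a.b.0) | c.c.0 | ··a··> t4, ··b··> t5, ··c··> t6
  t2 = b.0 | a.c.c.0 | ··a··> t4, ··b··> t3
  t3 = 0 | a.c.c.0 | ··a··> t5
  t4 = b.0 | c.c.0 | ··b··> t5, ··c··> t7
  t5 = 0 | c.c.0 | ··c··> t8
  t6 = (b.0 + (0 + 0) + a.b.0) | c.0 | ··a··> t7, ··b··> t8, ··c··> t9
  t7 = b.0 | c.0 | ··b··> t8, ··c··> t10
  t8 = 0 | c.0 | ··c··> t11
  t9 = (b.0 + (0 + 0) + a.b.0) | 0 | ··a··> t10, ··b··> t11
  t10 = b.0 | 0 | ··b··> t11
  t11 = 0 | 0 | deadlocked
Partition-refinement fixed point:
  B0 = {s0}
  B1 = {s1}
  B2 = {s5}
  B3 = {s7, t7}
  B4 = {s8, t8}
  B5 = {s11, t11}
  B6 = {s10, t10}
  B7 = {s6}
  B8 = {s4, t6}
  B9 = {s9, t9}
  B10 = {s2}
  B11 = {s3}
  B12 = {t0}
  B13 = {t2}
  B14 = {t3}
  B15 = {t5}
  B16 = {t4}
  B17 = {t1}
s0 ∈ B0, t0 ∈ B12 → different blocks

NO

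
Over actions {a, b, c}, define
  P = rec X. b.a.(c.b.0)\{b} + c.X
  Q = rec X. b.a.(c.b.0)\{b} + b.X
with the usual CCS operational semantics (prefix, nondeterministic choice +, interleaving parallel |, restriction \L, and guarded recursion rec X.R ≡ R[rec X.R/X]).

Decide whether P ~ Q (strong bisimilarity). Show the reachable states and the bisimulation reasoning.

P's transition system — 4 states:
  u0 = rec X. b.a.(c.b.0)\{b} + c.X :: ··b··> u1, ··c··> u0
  u1 = a.(c.b.0)\{b} :: ··a··> u2
  u2 = (c.b.0)\{b} :: ··c··> u3
  u3 = (b.0)\{b} :: (no moves)
Q's transition system — 4 states:
  v0 = rec X. b.a.(c.b.0)\{b} + b.X :: ··b··> v0, ··b··> v1
  v1 = a.(c.b.0)\{b} :: ··a··> v2
  v2 = (c.b.0)\{b} :: ··c··> v3
  v3 = (b.0)\{b} :: (no moves)
Bisimilarity quotient blocks:
  B0 = {u0}
  B1 = {u1, v1}
  B2 = {u2, v2}
  B3 = {u3, v3}
  B4 = {v0}
u0 ∈ B0, v0 ∈ B4 → different blocks

P ≁ Q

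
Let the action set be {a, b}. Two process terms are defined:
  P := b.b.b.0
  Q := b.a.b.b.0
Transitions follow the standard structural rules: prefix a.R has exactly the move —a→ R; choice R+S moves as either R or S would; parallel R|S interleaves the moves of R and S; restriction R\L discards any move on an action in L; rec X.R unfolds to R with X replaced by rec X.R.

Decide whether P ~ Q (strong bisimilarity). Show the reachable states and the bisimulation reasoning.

P ≁ Q

P's transition system — 4 states:
  s0 = b.b.b.0 ⊢ —b→ s1
  s1 = b.b.0 ⊢ —b→ s2
  s2 = b.0 ⊢ —b→ s3
  s3 = 0 ⊢ stopped
Q's transition system — 5 states:
  t0 = b.a.b.b.0 ⊢ —b→ t1
  t1 = a.b.b.0 ⊢ —a→ t2
  t2 = b.b.0 ⊢ —b→ t3
  t3 = b.0 ⊢ —b→ t4
  t4 = 0 ⊢ stopped
Partition-refinement fixed point:
  B0 = {s0}
  B1 = {s1, t2}
  B2 = {s2, t3}
  B3 = {s3, t4}
  B4 = {t0}
  B5 = {t1}
s0 ∈ B0, t0 ∈ B4 → different blocks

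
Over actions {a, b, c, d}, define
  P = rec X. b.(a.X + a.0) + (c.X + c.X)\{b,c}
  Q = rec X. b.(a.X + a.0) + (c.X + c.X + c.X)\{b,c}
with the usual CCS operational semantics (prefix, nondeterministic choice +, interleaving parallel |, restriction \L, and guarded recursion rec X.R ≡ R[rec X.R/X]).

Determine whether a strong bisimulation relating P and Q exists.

Reachable graph of P (3 states):
  m0 = rec X. b.(a.X + a.0) + (c.X + c.X)\{b,c} → =b=> m1
  m1 = a.(rec X. b.(a.X + a.0) + (c.X + c.X)\{b,c}) + a.0 → =a=> m0, =a=> m2
  m2 = 0 → ∅
Reachable graph of Q (3 states):
  n0 = rec X. b.(a.X + a.0) + (c.X + c.X + c.X)\{b,c} → =b=> n1
  n1 = a.(rec X. b.(a.X + a.0) + (c.X + c.X + c.X)\{b,c}) + a.0 → =a=> n0, =a=> n2
  n2 = 0 → ∅
Coarsest stable partition (strong bisimilarity classes):
  B0 = {m0, n0}
  B1 = {m1, n1}
  B2 = {m2, n2}
m0 ∈ B0, n0 ∈ B0 → same block

YES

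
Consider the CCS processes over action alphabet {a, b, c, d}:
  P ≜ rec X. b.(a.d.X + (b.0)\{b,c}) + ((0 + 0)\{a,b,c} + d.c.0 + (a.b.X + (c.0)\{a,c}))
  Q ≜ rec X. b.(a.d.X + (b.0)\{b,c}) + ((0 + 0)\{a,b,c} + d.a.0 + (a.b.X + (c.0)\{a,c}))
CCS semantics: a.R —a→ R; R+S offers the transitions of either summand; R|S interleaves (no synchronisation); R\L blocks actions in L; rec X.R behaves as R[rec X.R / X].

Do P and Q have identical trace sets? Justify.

trace-distinct — witness ⟨dc⟩

LTS(P): 6 reachable states
  m0 = rec X. b.(a.d.X + (b.0)\{b,c}) + ((0 + 0)\{a,b,c} + d.c.0 + (a.b.X + (c.0)\{a,c})) has moves ··a··> m1, ··b··> m2, ··d··> m3
  m1 = b.(rec X. b.(a.d.X + (b.0)\{b,c}) + ((0 + 0)\{a,b,c} + d.c.0 + (a.b.X + (c.0)\{a,c}))) has moves ··b··> m0
  m2 = a.d.(rec X. b.(a.d.X + (b.0)\{b,c}) + ((0 + 0)\{a,b,c} + d.c.0 + (a.b.X + (c.0)\{a,c}))) + (b.0)\{b,c} has moves ··a··> m4
  m3 = c.0 has moves ··c··> m5
  m4 = d.(rec X. b.(a.d.X + (b.0)\{b,c}) + ((0 + 0)\{a,b,c} + d.c.0 + (a.b.X + (c.0)\{a,c}))) has moves ··d··> m0
  m5 = 0 has moves (no moves)
LTS(Q): 6 reachable states
  n0 = rec X. b.(a.d.X + (b.0)\{b,c}) + ((0 + 0)\{a,b,c} + d.a.0 + (a.b.X + (c.0)\{a,c})) has moves ··a··> n1, ··b··> n2, ··d··> n3
  n1 = b.(rec X. b.(a.d.X + (b.0)\{b,c}) + ((0 + 0)\{a,b,c} + d.a.0 + (a.b.X + (c.0)\{a,c}))) has moves ··b··> n0
  n2 = a.d.(rec X. b.(a.d.X + (b.0)\{b,c}) + ((0 + 0)\{a,b,c} + d.a.0 + (a.b.X + (c.0)\{a,c}))) + (b.0)\{b,c} has moves ··a··> n4
  n3 = a.0 has moves ··a··> n5
  n4 = d.(rec X. b.(a.d.X + (b.0)\{b,c}) + ((0 + 0)\{a,b,c} + d.a.0 + (a.b.X + (c.0)\{a,c}))) has moves ··d··> n0
  n5 = 0 has moves (no moves)
Run σ = ⟨dc⟩ on P: start {m0}
  after d @ step 1: {m3}
  after c @ step 2: {m5}
  ✓ P
Run σ = ⟨dc⟩ on Q: start {n0}
  after d @ step 1: {n3}
  after c @ step 2: ∅ (Q stuck)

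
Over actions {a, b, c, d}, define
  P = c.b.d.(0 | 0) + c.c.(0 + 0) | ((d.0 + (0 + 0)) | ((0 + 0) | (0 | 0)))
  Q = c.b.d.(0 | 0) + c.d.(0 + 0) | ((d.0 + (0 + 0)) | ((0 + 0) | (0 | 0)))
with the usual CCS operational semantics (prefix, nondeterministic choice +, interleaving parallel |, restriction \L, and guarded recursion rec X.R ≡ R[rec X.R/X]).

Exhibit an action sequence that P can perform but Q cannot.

cc

LTS(P): 9 reachable states
  s0 = c.b.d.(0 | 0) + c.c.(0 + 0) | ((d.0 + (0 + 0)) | ((0 + 0) | (0 | 0))) has moves —c→ s1, —c→ s2, —d→ s3
  s1 = b.d.(0 | 0) has moves —b→ s4
  s2 = c.(0 + 0) | ((d.0 + (0 + 0)) | ((0 + 0) | (0 | 0))) has moves —c→ s5, —d→ s6
  s3 = c.c.(0 + 0) | (0 | ((0 + 0) | (0 | 0))) has moves —c→ s6
  s4 = d.(0 | 0) has moves —d→ s7
  s5 = (0 + 0) | ((d.0 + (0 + 0)) | ((0 + 0) | (0 | 0))) has moves —d→ s8
  s6 = c.(0 + 0) | (0 | ((0 + 0) | (0 | 0))) has moves —c→ s8
  s7 = 0 | 0 has moves ·
  s8 = (0 + 0) | (0 | ((0 + 0) | (0 | 0))) has moves ·
LTS(Q): 9 reachable states
  t0 = c.b.d.(0 | 0) + c.d.(0 + 0) | ((d.0 + (0 + 0)) | ((0 + 0) | (0 | 0))) has moves —c→ t1, —c→ t2, —d→ t3
  t1 = b.d.(0 | 0) has moves —b→ t4
  t2 = d.(0 + 0) | ((d.0 + (0 + 0)) | ((0 + 0) | (0 | 0))) has moves —d→ t5, —d→ t6
  t3 = c.d.(0 + 0) | (0 | ((0 + 0) | (0 | 0))) has moves —c→ t6
  t4 = d.(0 | 0) has moves —d→ t7
  t5 = (0 + 0) | ((d.0 + (0 + 0)) | ((0 + 0) | (0 | 0))) has moves —d→ t8
  t6 = d.(0 + 0) | (0 | ((0 + 0) | (0 | 0))) has moves —d→ t8
  t7 = 0 | 0 has moves ·
  t8 = (0 + 0) | (0 | ((0 + 0) | (0 | 0))) has moves ·
Trace ⟨cc⟩ through P, begin at {s0}:
  step 1 (c): {s1, s2}
  step 2 (c): {s5}
  — P admits the full trace.
Trace ⟨cc⟩ through Q, begin at {t0}:
  step 1 (c): {t1, t2}
  step 2 (c): ∅ (Q stuck)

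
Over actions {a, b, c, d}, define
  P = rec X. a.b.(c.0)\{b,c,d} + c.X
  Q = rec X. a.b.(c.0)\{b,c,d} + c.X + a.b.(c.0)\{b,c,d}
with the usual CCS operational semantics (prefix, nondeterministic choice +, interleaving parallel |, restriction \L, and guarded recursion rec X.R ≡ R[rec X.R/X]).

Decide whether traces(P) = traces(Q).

LTS(P): 3 reachable states
  u0 = rec X. a.b.(c.0)\{b,c,d} + c.X :: ··a··> u1, ··c··> u0
  u1 = b.(c.0)\{b,c,d} :: ··b··> u2
  u2 = (c.0)\{b,c,d} :: ·
LTS(Q): 3 reachable states
  v0 = rec X. a.b.(c.0)\{b,c,d} + c.X + a.b.(c.0)\{b,c,d} :: ··a··> v1, ··c··> v0
  v1 = b.(c.0)\{b,c,d} :: ··b··> v2
  v2 = (c.0)\{b,c,d} :: ·
Partition-refinement fixed point:
  B0 = {u0, v0}
  B1 = {u1, v1}
  B2 = {u2, v2}
u0 ∈ B0, v0 ∈ B0 → same block
Bisimilar ⇒ trace-equivalent.

YES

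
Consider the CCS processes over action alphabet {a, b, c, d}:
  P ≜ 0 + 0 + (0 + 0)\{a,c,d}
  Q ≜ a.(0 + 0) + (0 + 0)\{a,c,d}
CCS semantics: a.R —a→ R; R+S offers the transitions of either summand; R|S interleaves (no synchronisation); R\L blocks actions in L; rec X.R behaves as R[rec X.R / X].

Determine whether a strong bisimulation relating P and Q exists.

NO

Reachable graph of P (1 states):
  u0 = 0 + 0 + (0 + 0)\{a,c,d} | (no moves)
Reachable graph of Q (2 states):
  v0 = a.(0 + 0) + (0 + 0)\{a,c,d} | -a-> v1
  v1 = 0 + 0 | (no moves)
Partition-refinement fixed point:
  B0 = {u0, v1}
  B1 = {v0}
u0 ∈ B0, v0 ∈ B1 → different blocks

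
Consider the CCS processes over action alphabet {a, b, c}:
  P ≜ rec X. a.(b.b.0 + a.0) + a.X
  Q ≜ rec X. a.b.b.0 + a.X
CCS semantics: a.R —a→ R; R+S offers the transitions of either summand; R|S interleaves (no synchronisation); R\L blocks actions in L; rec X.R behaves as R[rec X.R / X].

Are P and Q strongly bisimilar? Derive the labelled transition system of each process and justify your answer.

P's transition system — 4 states:
  u0 = rec X. a.(b.b.0 + a.0) + a.X | ··a··> u0, ··a··> u1
  u1 = b.b.0 + a.0 | ··a··> u2, ··b··> u3
  u2 = 0 | deadlocked
  u3 = b.0 | ··b··> u2
Q's transition system — 4 states:
  v0 = rec X. a.b.b.0 + a.X | ··a··> v0, ··a··> v1
  v1 = b.b.0 | ··b··> v2
  v2 = b.0 | ··b··> v3
  v3 = 0 | deadlocked
Bisimilarity quotient blocks:
  B0 = {u0}
  B1 = {u1}
  B2 = {u2, v3}
  B3 = {u3, v2}
  B4 = {v0}
  B5 = {v1}
u0 ∈ B0, v0 ∈ B4 → different blocks

not bisimilar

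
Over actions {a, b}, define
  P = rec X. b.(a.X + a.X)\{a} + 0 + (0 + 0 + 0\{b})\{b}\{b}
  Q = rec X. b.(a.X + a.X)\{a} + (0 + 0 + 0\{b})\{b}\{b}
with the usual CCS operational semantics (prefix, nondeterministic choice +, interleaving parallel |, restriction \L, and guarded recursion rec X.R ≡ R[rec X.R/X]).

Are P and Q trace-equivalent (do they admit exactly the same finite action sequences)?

P's transition system — 2 states:
  s0 = rec X. b.(a.X + a.X)\{a} + 0 + (0 + 0 + 0\{b})\{b}\{b} ⊢ --b--▸ s1
  s1 = (a.(rec X. b.(a.X + a.X)\{a} + 0 + (0 + 0 + 0\{b})\{b}\{b}) + a.(rec X. b.(a.X + a.X)\{a} + 0 + (0 + 0 + 0\{b})\{b}\{b}))\{a} ⊢ (no moves)
Q's transition system — 2 states:
  t0 = rec X. b.(a.X + a.X)\{a} + (0 + 0 + 0\{b})\{b}\{b} ⊢ --b--▸ t1
  t1 = (a.(rec X. b.(a.X + a.X)\{a} + (0 + 0 + 0\{b})\{b}\{b}) + a.(rec X. b.(a.X + a.X)\{a} + (0 + 0 + 0\{b})\{b}\{b}))\{a} ⊢ (no moves)
Bisimilarity quotient blocks:
  B0 = {s0, t0}
  B1 = {s1, t1}
s0 ∈ B0, t0 ∈ B0 → same block
Bisimilar ⇒ trace-equivalent.

traces(P) = traces(Q)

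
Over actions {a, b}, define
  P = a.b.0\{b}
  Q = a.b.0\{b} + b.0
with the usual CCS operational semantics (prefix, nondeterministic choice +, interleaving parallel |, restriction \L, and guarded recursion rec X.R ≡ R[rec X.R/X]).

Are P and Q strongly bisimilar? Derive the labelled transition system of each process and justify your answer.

Reachable graph of P (3 states):
  s0 = a.b.0\{b} :: ··a··> s1
  s1 = b.0\{b} :: ··b··> s2
  s2 = 0\{b} :: stopped
Reachable graph of Q (4 states):
  t0 = a.b.0\{b} + b.0 :: ··a··> t1, ··b··> t2
  t1 = b.0\{b} :: ··b··> t3
  t2 = 0 :: stopped
  t3 = 0\{b} :: stopped
Partition-refinement fixed point:
  B0 = {s0}
  B1 = {s1, t1}
  B2 = {s2, t2, t3}
  B3 = {t0}
s0 ∈ B0, t0 ∈ B3 → different blocks

not bisimilar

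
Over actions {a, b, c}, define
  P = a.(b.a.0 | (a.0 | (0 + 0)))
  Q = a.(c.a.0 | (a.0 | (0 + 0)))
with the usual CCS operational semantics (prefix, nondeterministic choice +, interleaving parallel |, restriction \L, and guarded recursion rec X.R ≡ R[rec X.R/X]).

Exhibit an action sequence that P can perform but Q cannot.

P's transition system — 7 states:
  p0 = a.(b.a.0 | (a.0 | (0 + 0))) has moves -a-> p1
  p1 = b.a.0 | (a.0 | (0 + 0)) has moves -a-> p2, -b-> p3
  p2 = b.a.0 | (0 | (0 + 0)) has moves -b-> p4
  p3 = a.0 | (a.0 | (0 + 0)) has moves -a-> p4, -a-> p5
  p4 = a.0 | (0 | (0 + 0)) has moves -a-> p6
  p5 = 0 | (a.0 | (0 + 0)) has moves -a-> p6
  p6 = 0 | (0 | (0 + 0)) has moves (no moves)
Q's transition system — 7 states:
  q0 = a.(c.a.0 | (a.0 | (0 + 0))) has moves -a-> q1
  q1 = c.a.0 | (a.0 | (0 + 0)) has moves -a-> q2, -c-> q3
  q2 = c.a.0 | (0 | (0 + 0)) has moves -c-> q4
  q3 = a.0 | (a.0 | (0 + 0)) has moves -a-> q4, -a-> q5
  q4 = a.0 | (0 | (0 + 0)) has moves -a-> q6
  q5 = 0 | (a.0 | (0 + 0)) has moves -a-> q6
  q6 = 0 | (0 | (0 + 0)) has moves (no moves)
Executing ab from P (initial set {p0}):
  after a @ step 1: {p1}
  after b @ step 2: {p3}
  — P admits the full trace.
Executing ab from Q (initial set {q0}):
  after a @ step 1: {q1}
  after b @ step 2: ∅  — Q cannot continue

ab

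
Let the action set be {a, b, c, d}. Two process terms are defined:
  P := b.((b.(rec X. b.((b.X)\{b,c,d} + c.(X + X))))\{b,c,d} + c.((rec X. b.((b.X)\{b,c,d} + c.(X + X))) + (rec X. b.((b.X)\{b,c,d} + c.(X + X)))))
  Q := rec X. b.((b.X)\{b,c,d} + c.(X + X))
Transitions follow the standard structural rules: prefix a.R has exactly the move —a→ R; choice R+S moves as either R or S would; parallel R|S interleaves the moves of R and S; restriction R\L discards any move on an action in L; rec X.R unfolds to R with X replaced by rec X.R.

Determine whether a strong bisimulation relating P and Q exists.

YES

Reachable graph of P (3 states):
  m0 = b.((b.(rec X. b.((b.X)\{b,c,d} + c.(X + X))))\{b,c,d} + c.((rec X. b.((b.X)\{b,c,d} + c.(X + X))) + (rec X. b.((b.X)\{b,c,d} + c.(X + X))))) has moves =b=> m1
  m1 = (b.(rec X. b.((b.X)\{b,c,d} + c.(X + X))))\{b,c,d} + c.((rec X. b.((b.X)\{b,c,d} + c.(X + X))) + (rec X. b.((b.X)\{b,c,d} + c.(X + X)))) has moves =c=> m2
  m2 = (rec X. b.((b.X)\{b,c,d} + c.(X + X))) + (rec X. b.((b.X)\{b,c,d} + c.(X + X))) has moves =b=> m1
Reachable graph of Q (3 states):
  n0 = rec X. b.((b.X)\{b,c,d} + c.(X + X)) has moves =b=> n1
  n1 = (b.(rec X. b.((b.X)\{b,c,d} + c.(X + X))))\{b,c,d} + c.((rec X. b.((b.X)\{b,c,d} + c.(X + X))) + (rec X. b.((b.X)\{b,c,d} + c.(X + X)))) has moves =c=> n2
  n2 = (rec X. b.((b.X)\{b,c,d} + c.(X + X))) + (rec X. b.((b.X)\{b,c,d} + c.(X + X))) has moves =b=> n1
Bisimilarity quotient blocks:
  B0 = {m0, m2, n0, n2}
  B1 = {m1, n1}
m0 ∈ B0, n0 ∈ B0 → same block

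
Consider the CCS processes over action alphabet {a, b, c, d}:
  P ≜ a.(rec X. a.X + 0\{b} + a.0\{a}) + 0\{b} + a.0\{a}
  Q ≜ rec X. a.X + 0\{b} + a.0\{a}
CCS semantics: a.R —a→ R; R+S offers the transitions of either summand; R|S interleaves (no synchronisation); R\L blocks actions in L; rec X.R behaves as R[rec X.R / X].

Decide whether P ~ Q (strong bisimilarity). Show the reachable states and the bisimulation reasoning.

P ~ Q

P's transition system — 3 states:
  u0 = a.(rec X. a.X + 0\{b} + a.0\{a}) + 0\{b} + a.0\{a} :: -a-> u1, -a-> u2
  u1 = 0\{a} :: ·
  u2 = rec X. a.X + 0\{b} + a.0\{a} :: -a-> u1, -a-> u2
Q's transition system — 2 states:
  v0 = rec X. a.X + 0\{b} + a.0\{a} :: -a-> v0, -a-> v1
  v1 = 0\{a} :: ·
Partition-refinement fixed point:
  B0 = {u0, u2, v0}
  B1 = {u1, v1}
u0 ∈ B0, v0 ∈ B0 → same block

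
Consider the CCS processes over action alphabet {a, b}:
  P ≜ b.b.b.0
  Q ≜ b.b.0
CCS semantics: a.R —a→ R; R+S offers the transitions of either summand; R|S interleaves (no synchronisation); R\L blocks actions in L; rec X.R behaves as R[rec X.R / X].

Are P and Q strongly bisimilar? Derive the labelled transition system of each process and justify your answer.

P ≁ Q

LTS(P): 4 reachable states
  u0 = b.b.b.0 has moves =b=> u1
  u1 = b.b.0 has moves =b=> u2
  u2 = b.0 has moves =b=> u3
  u3 = 0 has moves (no moves)
LTS(Q): 3 reachable states
  v0 = b.b.0 has moves =b=> v1
  v1 = b.0 has moves =b=> v2
  v2 = 0 has moves (no moves)
Coarsest stable partition (strong bisimilarity classes):
  B0 = {u0}
  B1 = {u1, v0}
  B2 = {u2, v1}
  B3 = {u3, v2}
u0 ∈ B0, v0 ∈ B1 → different blocks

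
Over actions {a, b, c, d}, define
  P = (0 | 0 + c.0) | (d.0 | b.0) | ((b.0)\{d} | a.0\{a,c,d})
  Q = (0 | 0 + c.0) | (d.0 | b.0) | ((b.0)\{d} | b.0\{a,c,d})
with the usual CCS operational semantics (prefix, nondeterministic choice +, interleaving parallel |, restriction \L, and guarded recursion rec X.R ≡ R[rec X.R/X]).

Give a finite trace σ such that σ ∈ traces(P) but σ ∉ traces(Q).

a

LTS(P): 32 reachable states
  m0 = (0 | 0 + c.0) | (d.0 | b.0) | ((b.0)\{d} | a.0\{a,c,d}) :: ··a··> m1, ··b··> m2, ··b··> m3, ··c··> m4, ··d··> m5
  m1 = (0 | 0 + c.0) | (d.0 | b.0) | ((b.0)\{d} | 0\{a,c,d}) :: ··b··> m6, ··b··> m7, ··c··> m8, ··d··> m9
  m2 = (0 | 0 + c.0) | (d.0 | 0) | ((b.0)\{d} | a.0\{a,c,d}) :: ··a··> m6, ··b··> m10, ··c··> m11, ··d··> m12
  m3 = (0 | 0 + c.0) | (d.0 | b.0) | (0\{d} | a.0\{a,c,d}) :: ··a··> m7, ··b··> m10, ··c··> m13, ··d··> m14
  m4 = 0 | (d.0 | b.0) | ((b.0)\{d} | a.0\{a,c,d}) :: ··a··> m8, ··b··> m11, ··b··> m13, ··d··> m15
  m5 = (0 | 0 + c.0) | (0 | b.0) | ((b.0)\{d} | a.0\{a,c,d}) :: ··a··> m9, ··b··> m12, ··b··> m14, ··c··> m15
  m6 = (0 | 0 + c.0) | (d.0 | 0) | ((b.0)\{d} | 0\{a,c,d}) :: ··b··> m16, ··c··> m17, ··d··> m18
  m7 = (0 | 0 + c.0) | (d.0 | b.0) | (0\{d} | 0\{a,c,d}) :: ··b··> m16, ··c··> m19, ··d··> m20
  m8 = 0 | (d.0 | b.0) | ((b.0)\{d} | 0\{a,c,d}) :: ··b··> m17, ··b··> m19, ··d··> m21
  m9 = (0 | 0 + c.0) | (0 | b.0) | ((b.0)\{d} | 0\{a,c,d}) :: ··b··> m18, ··b··> m20, ··c··> m21
  m10 = (0 | 0 + c.0) | (d.0 | 0) | (0\{d} | a.0\{a,c,d}) :: ··a··> m16, ··c··> m22, ··d··> m23
  m11 = 0 | (d.0 | 0) | ((b.0)\{d} | a.0\{a,c,d}) :: ··a··> m17, ··b··> m22, ··d··> m24
  m12 = (0 | 0 + c.0) | (0 | 0) | ((b.0)\{d} | a.0\{a,c,d}) :: ··a··> m18, ··b··> m23, ··c··> m24
  m13 = 0 | (d.0 | b.0) | (0\{d} | a.0\{a,c,d}) :: ··a··> m19, ··b··> m22, ··d··> m25
  m14 = (0 | 0 + c.0) | (0 | b.0) | (0\{d} | a.0\{a,c,d}) :: ··a··> m20, ··b··> m23, ··c··> m25
  m15 = 0 | (0 | b.0) | ((b.0)\{d} | a.0\{a,c,d}) :: ··a··> m21, ··b··> m24, ··b··> m25
  m16 = (0 | 0 + c.0) | (d.0 | 0) | (0\{d} | 0\{a,c,d}) :: ··c··> m26, ··d··> m27
  m17 = 0 | (d.0 | 0) | ((b.0)\{d} | 0\{a,c,d}) :: ··b··> m26, ··d··> m28
  m18 = (0 | 0 + c.0) | (0 | 0) | ((b.0)\{d} | 0\{a,c,d}) :: ··b··> m27, ··c··> m28
  m19 = 0 | (d.0 | b.0) | (0\{d} | 0\{a,c,d}) :: ··b··> m26, ··d··> m29
  m20 = (0 | 0 + c.0) | (0 | b.0) | (0\{d} | 0\{a,c,d}) :: ··b··> m27, ··c··> m29
  m21 = 0 | (0 | b.0) | ((b.0)\{d} | 0\{a,c,d}) :: ··b··> m28, ··b··> m29
  m22 = 0 | (d.0 | 0) | (0\{d} | a.0\{a,c,d}) :: ··a··> m26, ··d··> m30
  m23 = (0 | 0 + c.0) | (0 | 0) | (0\{d} | a.0\{a,c,d}) :: ··a··> m27, ··c··> m30
  m24 = 0 | (0 | 0) | ((b.0)\{d} | a.0\{a,c,d}) :: ··a··> m28, ··b··> m30
  m25 = 0 | (0 | b.0) | (0\{d} | a.0\{a,c,d}) :: ··a··> m29, ··b··> m30
  m26 = 0 | (d.0 | 0) | (0\{d} | 0\{a,c,d}) :: ··d··> m31
  m27 = (0 | 0 + c.0) | (0 | 0) | (0\{d} | 0\{a,c,d}) :: ··c··> m31
  m28 = 0 | (0 | 0) | ((b.0)\{d} | 0\{a,c,d}) :: ··b··> m31
  m29 = 0 | (0 | b.0) | (0\{d} | 0\{a,c,d}) :: ··b··> m31
  m30 = 0 | (0 | 0) | (0\{d} | a.0\{a,c,d}) :: ··a··> m31
  m31 = 0 | (0 | 0) | (0\{d} | 0\{a,c,d}) :: deadlocked
LTS(Q): 32 reachable states
  n0 = (0 | 0 + c.0) | (d.0 | b.0) | ((b.0)\{d} | b.0\{a,c,d}) :: ··b··> n1, ··b··> n2, ··b··> n3, ··c··> n4, ··d··> n5
  n1 = (0 | 0 + c.0) | (d.0 | 0) | ((b.0)\{d} | b.0\{a,c,d}) :: ··b··> n6, ··b··> n7, ··c··> n8, ··d··> n9
  n2 = (0 | 0 + c.0) | (d.0 | b.0) | ((b.0)\{d} | 0\{a,c,d}) :: ··b··> n10, ··b··> n6, ··c··> n11, ··d··> n12
  n3 = (0 | 0 + c.0) | (d.0 | b.0) | (0\{d} | b.0\{a,c,d}) :: ··b··> n10, ··b··> n7, ··c··> n13, ··d··> n14
  n4 = 0 | (d.0 | b.0) | ((b.0)\{d} | b.0\{a,c,d}) :: ··b··> n11, ··b··> n13, ··b··> n8, ··d··> n15
  n5 = (0 | 0 + c.0) | (0 | b.0) | ((b.0)\{d} | b.0\{a,c,d}) :: ··b··> n12, ··b··> n14, ··b··> n9, ··c··> n15
  n6 = (0 | 0 + c.0) | (d.0 | 0) | ((b.0)\{d} | 0\{a,c,d}) :: ··b··> n16, ··c··> n17, ··d··> n18
  n7 = (0 | 0 + c.0) | (d.0 | 0) | (0\{d} | b.0\{a,c,d}) :: ··b··> n16, ··c··> n19, ··d··> n20
  n8 = 0 | (d.0 | 0) | ((b.0)\{d} | b.0\{a,c,d}) :: ··b··> n17, ··b··> n19, ··d··> n21
  n9 = (0 | 0 + c.0) | (0 | 0) | ((b.0)\{d} | b.0\{a,c,d}) :: ··b··> n18, ··b··> n20, ··c··> n21
  n10 = (0 | 0 + c.0) | (d.0 | b.0) | (0\{d} | 0\{a,c,d}) :: ··b··> n16, ··c··> n22, ··d··> n23
  n11 = 0 | (d.0 | b.0) | ((b.0)\{d} | 0\{a,c,d}) :: ··b··> n17, ··b··> n22, ··d··> n24
  n12 = (0 | 0 + c.0) | (0 | b.0) | ((b.0)\{d} | 0\{a,c,d}) :: ··b··> n18, ··b··> n23, ··c··> n24
  n13 = 0 | (d.0 | b.0) | (0\{d} | b.0\{a,c,d}) :: ··b··> n19, ··b··> n22, ··d··> n25
  n14 = (0 | 0 + c.0) | (0 | b.0) | (0\{d} | b.0\{a,c,d}) :: ··b··> n20, ··b··> n23, ··c··> n25
  n15 = 0 | (0 | b.0) | ((b.0)\{d} | b.0\{a,c,d}) :: ··b··> n21, ··b··> n24, ··b··> n25
  n16 = (0 | 0 + c.0) | (d.0 | 0) | (0\{d} | 0\{a,c,d}) :: ··c··> n26, ··d··> n27
  n17 = 0 | (d.0 | 0) | ((b.0)\{d} | 0\{a,c,d}) :: ··b··> n26, ··d··> n28
  n18 = (0 | 0 + c.0) | (0 | 0) | ((b.0)\{d} | 0\{a,c,d}) :: ··b··> n27, ··c··> n28
  n19 = 0 | (d.0 | 0) | (0\{d} | b.0\{a,c,d}) :: ··b··> n26, ··d··> n29
  n20 = (0 | 0 + c.0) | (0 | 0) | (0\{d} | b.0\{a,c,d}) :: ··b··> n27, ··c··> n29
  n21 = 0 | (0 | 0) | ((b.0)\{d} | b.0\{a,c,d}) :: ··b··> n28, ··b··> n29
  n22 = 0 | (d.0 | b.0) | (0\{d} | 0\{a,c,d}) :: ··b··> n26, ··d··> n30
  n23 = (0 | 0 + c.0) | (0 | b.0) | (0\{d} | 0\{a,c,d}) :: ··b··> n27, ··c··> n30
  n24 = 0 | (0 | b.0) | ((b.0)\{d} | 0\{a,c,d}) :: ··b··> n28, ··b··> n30
  n25 = 0 | (0 | b.0) | (0\{d} | b.0\{a,c,d}) :: ··b··> n29, ··b··> n30
  n26 = 0 | (d.0 | 0) | (0\{d} | 0\{a,c,d}) :: ··d··> n31
  n27 = (0 | 0 + c.0) | (0 | 0) | (0\{d} | 0\{a,c,d}) :: ··c··> n31
  n28 = 0 | (0 | 0) | ((b.0)\{d} | 0\{a,c,d}) :: ··b··> n31
  n29 = 0 | (0 | 0) | (0\{d} | b.0\{a,c,d}) :: ··b··> n31
  n30 = 0 | (0 | b.0) | (0\{d} | 0\{a,c,d}) :: ··b··> n31
  n31 = 0 | (0 | 0) | (0\{d} | 0\{a,c,d}) :: deadlocked
Run σ = ⟨a⟩ on P: start {m0}
  step 1 (a): {m1}
  P completes σ.
Run σ = ⟨a⟩ on Q: start {n0}
  step 1 (a): no successor for Q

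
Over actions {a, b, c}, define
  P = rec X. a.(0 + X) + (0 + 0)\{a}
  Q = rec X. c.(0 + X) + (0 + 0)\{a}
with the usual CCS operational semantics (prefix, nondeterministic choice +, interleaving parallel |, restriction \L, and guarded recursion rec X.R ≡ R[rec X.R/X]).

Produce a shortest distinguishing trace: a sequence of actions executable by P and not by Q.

a

LTS(P): 2 reachable states
  s0 = rec X. a.(0 + X) + (0 + 0)\{a} | --a--▸ s1
  s1 = 0 + (rec X. a.(0 + X) + (0 + 0)\{a}) | --a--▸ s1
LTS(Q): 2 reachable states
  t0 = rec X. c.(0 + X) + (0 + 0)\{a} | --c--▸ t1
  t1 = 0 + (rec X. c.(0 + X) + (0 + 0)\{a}) | --c--▸ t1
Run σ = ⟨a⟩ on P: start {s0}
  step 1 (a): {s1}
  — P admits the full trace.
Run σ = ⟨a⟩ on Q: start {t0}
  step 1 (a): no successor for Q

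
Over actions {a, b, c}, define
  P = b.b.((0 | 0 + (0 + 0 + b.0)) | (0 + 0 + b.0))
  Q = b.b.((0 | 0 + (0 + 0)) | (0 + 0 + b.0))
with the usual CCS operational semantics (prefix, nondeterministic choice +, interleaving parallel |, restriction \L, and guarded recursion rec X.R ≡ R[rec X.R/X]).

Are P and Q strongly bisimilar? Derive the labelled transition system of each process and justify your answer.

P ≁ Q

LTS(P): 6 reachable states
  m0 = b.b.((0 | 0 + (0 + 0 + b.0)) | (0 + 0 + b.0)) → --b--▸ m1
  m1 = b.((0 | 0 + (0 + 0 + b.0)) | (0 + 0 + b.0)) → --b--▸ m2
  m2 = (0 | 0 + (0 + 0 + b.0)) | (0 + 0 + b.0) → --b--▸ m3, --b--▸ m4
  m3 = (0 | 0 + (0 + 0 + b.0)) | 0 → --b--▸ m5
  m4 = 0 | (0 + 0 + b.0) → --b--▸ m5
  m5 = 0 | 0 → (no moves)
LTS(Q): 4 reachable states
  n0 = b.b.((0 | 0 + (0 + 0)) | (0 + 0 + b.0)) → --b--▸ n1
  n1 = b.((0 | 0 + (0 + 0)) | (0 + 0 + b.0)) → --b--▸ n2
  n2 = (0 | 0 + (0 + 0)) | (0 + 0 + b.0) → --b--▸ n3
  n3 = (0 | 0 + (0 + 0)) | 0 → (no moves)
Partition-refinement fixed point:
  B0 = {m0}
  B1 = {m1, n0}
  B2 = {m2, n1}
  B3 = {m3, m4, n2}
  B4 = {m5, n3}
m0 ∈ B0, n0 ∈ B1 → different blocks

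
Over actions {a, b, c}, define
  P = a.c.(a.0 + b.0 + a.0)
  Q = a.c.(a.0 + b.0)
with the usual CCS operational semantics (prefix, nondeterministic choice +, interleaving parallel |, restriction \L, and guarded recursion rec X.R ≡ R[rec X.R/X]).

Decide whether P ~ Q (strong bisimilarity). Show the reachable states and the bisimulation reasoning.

P ~ Q

P's transition system — 4 states:
  p0 = a.c.(a.0 + b.0 + a.0) → --a--▸ p1
  p1 = c.(a.0 + b.0 + a.0) → --c--▸ p2
  p2 = a.0 + b.0 + a.0 → --a--▸ p3, --b--▸ p3
  p3 = 0 → deadlocked
Q's transition system — 4 states:
  q0 = a.c.(a.0 + b.0) → --a--▸ q1
  q1 = c.(a.0 + b.0) → --c--▸ q2
  q2 = a.0 + b.0 → --a--▸ q3, --b--▸ q3
  q3 = 0 → deadlocked
Partition-refinement fixed point:
  B0 = {p0, q0}
  B1 = {p1, q1}
  B2 = {p2, q2}
  B3 = {p3, q3}
p0 ∈ B0, q0 ∈ B0 → same block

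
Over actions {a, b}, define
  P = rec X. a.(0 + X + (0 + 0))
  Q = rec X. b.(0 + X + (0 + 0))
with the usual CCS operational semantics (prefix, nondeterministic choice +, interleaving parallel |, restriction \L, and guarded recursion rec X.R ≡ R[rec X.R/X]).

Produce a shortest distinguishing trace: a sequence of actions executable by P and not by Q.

a

P's transition system — 2 states:
  p0 = rec X. a.(0 + X + (0 + 0)) :: ··a··> p1
  p1 = 0 + (rec X. a.(0 + X + (0 + 0))) + (0 + 0) :: ··a··> p1
Q's transition system — 2 states:
  q0 = rec X. b.(0 + X + (0 + 0)) :: ··b··> q1
  q1 = 0 + (rec X. b.(0 + X + (0 + 0))) + (0 + 0) :: ··b··> q1
Run σ = ⟨a⟩ on P: start {p0}
  after a @ step 1: {p1}
  ✓ P
Run σ = ⟨a⟩ on Q: start {q0}
  after a @ step 1: ∅ (Q stuck)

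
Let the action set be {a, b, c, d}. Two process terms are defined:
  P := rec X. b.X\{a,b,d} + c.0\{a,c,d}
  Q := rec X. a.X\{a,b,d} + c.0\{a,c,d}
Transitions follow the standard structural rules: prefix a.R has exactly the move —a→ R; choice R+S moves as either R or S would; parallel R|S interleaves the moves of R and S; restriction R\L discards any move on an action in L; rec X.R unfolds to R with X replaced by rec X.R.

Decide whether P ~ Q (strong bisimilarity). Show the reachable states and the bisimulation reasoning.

Reachable graph of P (4 states):
  u0 = rec X. b.X\{a,b,d} + c.0\{a,c,d} :: —b→ u1, —c→ u2
  u1 = (rec X. b.X\{a,b,d} + c.0\{a,c,d})\{a,b,d} :: —c→ u3
  u2 = 0\{a,c,d} :: ∅
  u3 = 0\{a,c,d}\{a,b,d} :: ∅
Reachable graph of Q (4 states):
  v0 = rec X. a.X\{a,b,d} + c.0\{a,c,d} :: —a→ v1, —c→ v2
  v1 = (rec X. a.X\{a,b,d} + c.0\{a,c,d})\{a,b,d} :: —c→ v3
  v2 = 0\{a,c,d} :: ∅
  v3 = 0\{a,c,d}\{a,b,d} :: ∅
Coarsest stable partition (strong bisimilarity classes):
  B0 = {u0}
  B1 = {u1, v1}
  B2 = {u2, u3, v2, v3}
  B3 = {v0}
u0 ∈ B0, v0 ∈ B3 → different blocks

not bisimilar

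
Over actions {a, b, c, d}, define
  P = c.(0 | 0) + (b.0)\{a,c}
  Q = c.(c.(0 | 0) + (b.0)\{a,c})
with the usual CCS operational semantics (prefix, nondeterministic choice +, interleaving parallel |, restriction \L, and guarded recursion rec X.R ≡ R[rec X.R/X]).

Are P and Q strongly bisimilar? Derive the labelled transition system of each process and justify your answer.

P ≁ Q

P's transition system — 3 states:
  m0 = c.(0 | 0) + (b.0)\{a,c} ⊢ =b=> m1, =c=> m2
  m1 = 0\{a,c} ⊢ deadlocked
  m2 = 0 | 0 ⊢ deadlocked
Q's transition system — 4 states:
  n0 = c.(c.(0 | 0) + (b.0)\{a,c}) ⊢ =c=> n1
  n1 = c.(0 | 0) + (b.0)\{a,c} ⊢ =b=> n2, =c=> n3
  n2 = 0\{a,c} ⊢ deadlocked
  n3 = 0 | 0 ⊢ deadlocked
Bisimilarity quotient blocks:
  B0 = {m0, n1}
  B1 = {m1, m2, n2, n3}
  B2 = {n0}
m0 ∈ B0, n0 ∈ B2 → different blocks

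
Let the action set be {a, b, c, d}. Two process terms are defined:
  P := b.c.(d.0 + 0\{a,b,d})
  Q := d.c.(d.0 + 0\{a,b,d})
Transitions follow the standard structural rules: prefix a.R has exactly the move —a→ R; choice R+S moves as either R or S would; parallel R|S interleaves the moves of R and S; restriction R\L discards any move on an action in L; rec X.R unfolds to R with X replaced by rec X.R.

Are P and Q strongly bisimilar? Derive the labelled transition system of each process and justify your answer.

Reachable graph of P (4 states):
  p0 = b.c.(d.0 + 0\{a,b,d}) :: -b-> p1
  p1 = c.(d.0 + 0\{a,b,d}) :: -c-> p2
  p2 = d.0 + 0\{a,b,d} :: -d-> p3
  p3 = 0 :: ∅
Reachable graph of Q (4 states):
  q0 = d.c.(d.0 + 0\{a,b,d}) :: -d-> q1
  q1 = c.(d.0 + 0\{a,b,d}) :: -c-> q2
  q2 = d.0 + 0\{a,b,d} :: -d-> q3
  q3 = 0 :: ∅
Coarsest stable partition (strong bisimilarity classes):
  B0 = {p0}
  B1 = {p1, q1}
  B2 = {p2, q2}
  B3 = {p3, q3}
  B4 = {q0}
p0 ∈ B0, q0 ∈ B4 → different blocks

P ≁ Q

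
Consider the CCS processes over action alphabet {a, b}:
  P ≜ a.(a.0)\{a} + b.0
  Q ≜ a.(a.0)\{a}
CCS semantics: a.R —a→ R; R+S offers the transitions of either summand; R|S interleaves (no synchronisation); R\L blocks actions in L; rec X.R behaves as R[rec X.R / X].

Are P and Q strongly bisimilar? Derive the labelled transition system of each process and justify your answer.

LTS(P): 3 reachable states
  s0 = a.(a.0)\{a} + b.0 ⊢ ··a··> s1, ··b··> s2
  s1 = (a.0)\{a} ⊢ deadlocked
  s2 = 0 ⊢ deadlocked
LTS(Q): 2 reachable states
  t0 = a.(a.0)\{a} ⊢ ··a··> t1
  t1 = (a.0)\{a} ⊢ deadlocked
Coarsest stable partition (strong bisimilarity classes):
  B0 = {s0}
  B1 = {s1, s2, t1}
  B2 = {t0}
s0 ∈ B0, t0 ∈ B2 → different blocks

not bisimilar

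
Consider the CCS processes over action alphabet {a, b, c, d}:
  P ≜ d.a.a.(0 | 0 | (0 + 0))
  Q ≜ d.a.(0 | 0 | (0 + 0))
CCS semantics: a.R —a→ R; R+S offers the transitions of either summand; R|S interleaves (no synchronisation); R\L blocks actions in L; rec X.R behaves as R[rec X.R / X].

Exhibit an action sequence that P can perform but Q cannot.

daa

LTS(P): 4 reachable states
  p0 = d.a.a.(0 | 0 | (0 + 0)) has moves =d=> p1
  p1 = a.a.(0 | 0 | (0 + 0)) has moves =a=> p2
  p2 = a.(0 | 0 | (0 + 0)) has moves =a=> p3
  p3 = 0 | 0 | (0 + 0) has moves stopped
LTS(Q): 3 reachable states
  q0 = d.a.(0 | 0 | (0 + 0)) has moves =d=> q1
  q1 = a.(0 | 0 | (0 + 0)) has moves =a=> q2
  q2 = 0 | 0 | (0 + 0) has moves stopped
Executing daa from P (initial set {p0}):
  after d @ step 1: {p1}
  after a @ step 2: {p2}
  after a @ step 3: {p3}
  ✓ P
Executing daa from Q (initial set {q0}):
  after d @ step 1: {q1}
  after a @ step 2: {q2}
  after a @ step 3: no successor for Q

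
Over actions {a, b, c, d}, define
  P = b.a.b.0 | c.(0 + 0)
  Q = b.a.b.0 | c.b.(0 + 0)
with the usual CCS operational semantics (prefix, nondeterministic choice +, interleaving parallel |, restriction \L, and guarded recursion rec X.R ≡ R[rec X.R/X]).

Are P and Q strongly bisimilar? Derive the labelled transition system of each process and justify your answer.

not bisimilar

Reachable graph of P (8 states):
  m0 = b.a.b.0 | c.(0 + 0) | -b-> m1, -c-> m2
  m1 = a.b.0 | c.(0 + 0) | -a-> m3, -c-> m4
  m2 = b.a.b.0 | (0 + 0) | -b-> m4
  m3 = b.0 | c.(0 + 0) | -b-> m5, -c-> m6
  m4 = a.b.0 | (0 + 0) | -a-> m6
  m5 = 0 | c.(0 + 0) | -c-> m7
  m6 = b.0 | (0 + 0) | -b-> m7
  m7 = 0 | (0 + 0) | deadlocked
Reachable graph of Q (12 states):
  n0 = b.a.b.0 | c.b.(0 + 0) | -b-> n1, -c-> n2
  n1 = a.b.0 | c.b.(0 + 0) | -a-> n3, -c-> n4
  n2 = b.a.b.0 | b.(0 + 0) | -b-> n4, -b-> n5
  n3 = b.0 | c.b.(0 + 0) | -b-> n6, -c-> n7
  n4 = a.b.0 | b.(0 + 0) | -a-> n7, -b-> n8
  n5 = b.a.b.0 | (0 + 0) | -b-> n8
  n6 = 0 | c.b.(0 + 0) | -c-> n9
  n7 = b.0 | b.(0 + 0) | -b-> n10, -b-> n9
  n8 = a.b.0 | (0 + 0) | -a-> n10
  n9 = 0 | b.(0 + 0) | -b-> n11
  n10 = b.0 | (0 + 0) | -b-> n11
  n11 = 0 | (0 + 0) | deadlocked
Coarsest stable partition (strong bisimilarity classes):
  B0 = {m0}
  B1 = {m2, n5}
  B2 = {m4, n8}
  B3 = {m6, n10, n9}
  B4 = {m7, n11}
  B5 = {m1}
  B6 = {m3}
  B7 = {m5}
  B8 = {n0}
  B9 = {n1}
  B10 = {n4}
  B11 = {n7}
  B12 = {n3}
  B13 = {n6}
  B14 = {n2}
m0 ∈ B0, n0 ∈ B8 → different blocks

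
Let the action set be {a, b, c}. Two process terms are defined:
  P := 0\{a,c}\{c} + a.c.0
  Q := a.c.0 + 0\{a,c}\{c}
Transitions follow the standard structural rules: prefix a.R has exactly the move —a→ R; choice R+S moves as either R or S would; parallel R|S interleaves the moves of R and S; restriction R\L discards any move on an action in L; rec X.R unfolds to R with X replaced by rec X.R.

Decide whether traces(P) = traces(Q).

LTS(P): 3 reachable states
  s0 = 0\{a,c}\{c} + a.c.0 ⊢ -a-> s1
  s1 = c.0 ⊢ -c-> s2
  s2 = 0 ⊢ deadlocked
LTS(Q): 3 reachable states
  t0 = a.c.0 + 0\{a,c}\{c} ⊢ -a-> t1
  t1 = c.0 ⊢ -c-> t2
  t2 = 0 ⊢ deadlocked
Bisimilarity quotient blocks:
  B0 = {s0, t0}
  B1 = {s1, t1}
  B2 = {s2, t2}
s0 ∈ B0, t0 ∈ B0 → same block
Bisimilar ⇒ trace-equivalent.

traces(P) = traces(Q)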